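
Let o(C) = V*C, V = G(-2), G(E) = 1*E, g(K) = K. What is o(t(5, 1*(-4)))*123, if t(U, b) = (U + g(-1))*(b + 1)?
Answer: 2952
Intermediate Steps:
G(E) = E
V = -2
t(U, b) = (1 + b)*(-1 + U) (t(U, b) = (U - 1)*(b + 1) = (-1 + U)*(1 + b) = (1 + b)*(-1 + U))
o(C) = -2*C
o(t(5, 1*(-4)))*123 = -2*(-1 + 5 - (-4) + 5*(1*(-4)))*123 = -2*(-1 + 5 - 1*(-4) + 5*(-4))*123 = -2*(-1 + 5 + 4 - 20)*123 = -2*(-12)*123 = 24*123 = 2952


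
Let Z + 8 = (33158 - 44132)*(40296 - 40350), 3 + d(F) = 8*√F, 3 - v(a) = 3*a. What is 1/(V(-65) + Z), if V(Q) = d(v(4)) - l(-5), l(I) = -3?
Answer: 148147/87790134580 - 3*I/43895067290 ≈ 1.6875e-6 - 6.8345e-11*I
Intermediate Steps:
v(a) = 3 - 3*a
d(F) = -3 + 8*√F
V(Q) = 24*I (V(Q) = (-3 + 8*√(3 - 3*4)) - 1*(-3) = (-3 + 8*√(3 - 12)) + 3 = (-3 + 8*√(-9)) + 3 = (-3 + 8*(3*I)) + 3 = (-3 + 24*I) + 3 = 24*I)
Z = 592588 (Z = -8 + (33158 - 44132)*(40296 - 40350) = -8 - 10974*(-54) = -8 + 592596 = 592588)
1/(V(-65) + Z) = 1/(24*I + 592588) = 1/(592588 + 24*I) = (592588 - 24*I)/351160538320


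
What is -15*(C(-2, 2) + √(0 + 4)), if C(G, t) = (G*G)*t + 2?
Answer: -180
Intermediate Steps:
C(G, t) = 2 + t*G² (C(G, t) = G²*t + 2 = t*G² + 2 = 2 + t*G²)
-15*(C(-2, 2) + √(0 + 4)) = -15*((2 + 2*(-2)²) + √(0 + 4)) = -15*((2 + 2*4) + √4) = -15*((2 + 8) + 2) = -15*(10 + 2) = -15*12 = -180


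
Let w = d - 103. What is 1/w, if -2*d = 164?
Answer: -1/185 ≈ -0.0054054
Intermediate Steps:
d = -82 (d = -1/2*164 = -82)
w = -185 (w = -82 - 103 = -185)
1/w = 1/(-185) = -1/185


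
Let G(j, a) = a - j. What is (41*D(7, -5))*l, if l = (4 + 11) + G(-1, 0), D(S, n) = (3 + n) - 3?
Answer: -3280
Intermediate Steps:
D(S, n) = n
l = 16 (l = (4 + 11) + (0 - 1*(-1)) = 15 + (0 + 1) = 15 + 1 = 16)
(41*D(7, -5))*l = (41*(-5))*16 = -205*16 = -3280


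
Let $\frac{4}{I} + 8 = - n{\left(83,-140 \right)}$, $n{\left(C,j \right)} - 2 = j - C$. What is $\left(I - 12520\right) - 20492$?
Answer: $- \frac{7031552}{213} \approx -33012.0$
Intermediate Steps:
$n{\left(C,j \right)} = 2 + j - C$ ($n{\left(C,j \right)} = 2 - \left(C - j\right) = 2 + j - C$)
$I = \frac{4}{213}$ ($I = \frac{4}{-8 - \left(2 - 140 - 83\right)} = \frac{4}{-8 - -221} = \frac{4}{-8 + 221} = \frac{4}{213} \approx 0.018779$)
$\left(I - 12520\right) - 20492 = \left(\frac{4}{213} - 12520\right) - 20492 = - \frac{2666756}{213} - 20492 = - \frac{7031552}{213}$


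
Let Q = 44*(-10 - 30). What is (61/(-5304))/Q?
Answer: 61/9335040 ≈ 6.5345e-6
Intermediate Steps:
Q = -1760 (Q = 44*(-40) = -1760)
(61/(-5304))/Q = (61/(-5304))/(-1760) = (61*(-1/5304))*(-1/1760) = -61/5304*(-1/1760) = 61/9335040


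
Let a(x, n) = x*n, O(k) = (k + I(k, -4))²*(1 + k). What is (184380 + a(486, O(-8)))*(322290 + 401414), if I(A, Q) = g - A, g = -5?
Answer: 71885518320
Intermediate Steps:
I(A, Q) = -5 - A
O(k) = 25 + 25*k (O(k) = (k + (-5 - k))²*(1 + k) = (-5)²*(1 + k) = 25*(1 + k) = 25 + 25*k)
a(x, n) = n*x
(184380 + a(486, O(-8)))*(322290 + 401414) = (184380 + (25 + 25*(-8))*486)*(322290 + 401414) = (184380 + (25 - 200)*486)*723704 = (184380 - 175*486)*723704 = (184380 - 85050)*723704 = 99330*723704 = 71885518320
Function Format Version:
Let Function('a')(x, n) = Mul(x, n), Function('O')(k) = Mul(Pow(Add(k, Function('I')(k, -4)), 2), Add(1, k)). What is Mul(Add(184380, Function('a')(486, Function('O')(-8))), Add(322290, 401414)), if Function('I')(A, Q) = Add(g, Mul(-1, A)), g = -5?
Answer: 71885518320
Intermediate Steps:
Function('I')(A, Q) = Add(-5, Mul(-1, A))
Function('O')(k) = Add(25, Mul(25, k)) (Function('O')(k) = Mul(Pow(Add(k, Add(-5, Mul(-1, k))), 2), Add(1, k)) = Mul(Pow(-5, 2), Add(1, k)) = Mul(25, Add(1, k)) = Add(25, Mul(25, k)))
Function('a')(x, n) = Mul(n, x)
Mul(Add(184380, Function('a')(486, Function('O')(-8))), Add(322290, 401414)) = Mul(Add(184380, Mul(Add(25, Mul(25, -8)), 486)), Add(322290, 401414)) = Mul(Add(184380, Mul(Add(25, -200), 486)), 723704) = Mul(Add(184380, Mul(-175, 486)), 723704) = Mul(Add(184380, -85050), 723704) = Mul(99330, 723704) = 71885518320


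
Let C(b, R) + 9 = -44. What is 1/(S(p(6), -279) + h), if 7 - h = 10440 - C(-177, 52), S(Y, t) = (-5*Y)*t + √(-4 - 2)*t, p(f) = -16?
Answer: I/(-32806*I + 279*√6) ≈ -3.0469e-5 + 6.3472e-7*I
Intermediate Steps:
C(b, R) = -53 (C(b, R) = -9 - 44 = -53)
S(Y, t) = -5*Y*t + I*t*√6 (S(Y, t) = -5*Y*t + √(-6)*t = -5*Y*t + (I*√6)*t = -5*Y*t + I*t*√6)
h = -10486 (h = 7 - (10440 - 1*(-53)) = 7 - (10440 + 53) = 7 - 1*10493 = 7 - 10493 = -10486)
1/(S(p(6), -279) + h) = 1/(-279*(-5*(-16) + I*√6) - 10486) = 1/(-279*(80 + I*√6) - 10486) = 1/((-22320 - 279*I*√6) - 10486) = 1/(-32806 - 279*I*√6)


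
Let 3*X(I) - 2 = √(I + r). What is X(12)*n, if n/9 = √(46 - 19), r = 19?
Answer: 9*√3*(2 + √31) ≈ 117.97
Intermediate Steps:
X(I) = ⅔ + √(19 + I)/3 (X(I) = ⅔ + √(I + 19)/3 = ⅔ + √(19 + I)/3)
n = 27*√3 (n = 9*√(46 - 19) = 9*√27 = 9*(3*√3) = 27*√3 ≈ 46.765)
X(12)*n = (⅔ + √(19 + 12)/3)*(27*√3) = (⅔ + √31/3)*(27*√3) = 27*√3*(⅔ + √31/3)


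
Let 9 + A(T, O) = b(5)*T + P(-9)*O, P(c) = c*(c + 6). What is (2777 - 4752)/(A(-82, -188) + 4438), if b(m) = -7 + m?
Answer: 1975/483 ≈ 4.0890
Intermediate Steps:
P(c) = c*(6 + c)
A(T, O) = -9 - 2*T + 27*O (A(T, O) = -9 + ((-7 + 5)*T + (-9*(6 - 9))*O) = -9 + (-2*T + (-9*(-3))*O) = -9 + (-2*T + 27*O) = -9 - 2*T + 27*O)
(2777 - 4752)/(A(-82, -188) + 4438) = (2777 - 4752)/((-9 - 2*(-82) + 27*(-188)) + 4438) = -1975/((-9 + 164 - 5076) + 4438) = -1975/(-4921 + 4438) = -1975/(-483) = -1975*(-1/483) = 1975/483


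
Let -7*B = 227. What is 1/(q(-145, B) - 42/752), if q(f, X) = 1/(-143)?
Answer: -53768/3379 ≈ -15.912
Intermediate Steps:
B = -227/7 (B = -⅐*227 = -227/7 ≈ -32.429)
q(f, X) = -1/143
1/(q(-145, B) - 42/752) = 1/(-1/143 - 42/752) = 1/(-1/143 - 42*1/752) = 1/(-1/143 - 21/376) = 1/(-3379/53768) = -53768/3379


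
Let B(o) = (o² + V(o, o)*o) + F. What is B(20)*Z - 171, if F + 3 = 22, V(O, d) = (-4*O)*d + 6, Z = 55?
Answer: -1730526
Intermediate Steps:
V(O, d) = 6 - 4*O*d (V(O, d) = -4*O*d + 6 = 6 - 4*O*d)
F = 19 (F = -3 + 22 = 19)
B(o) = 19 + o² + o*(6 - 4*o²) (B(o) = (o² + (6 - 4*o*o)*o) + 19 = (o² + (6 - 4*o²)*o) + 19 = (o² + o*(6 - 4*o²)) + 19 = 19 + o² + o*(6 - 4*o²))
B(20)*Z - 171 = (19 + 20² - 4*20³ + 6*20)*55 - 171 = (19 + 400 - 4*8000 + 120)*55 - 171 = (19 + 400 - 32000 + 120)*55 - 171 = -31461*55 - 171 = -1730355 - 171 = -1730526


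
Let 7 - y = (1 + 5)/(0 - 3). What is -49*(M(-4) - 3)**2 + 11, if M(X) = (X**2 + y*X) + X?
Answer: -35710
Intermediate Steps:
y = 9 (y = 7 - (1 + 5)/(0 - 3) = 7 - 6/(-3) = 7 - 6*(-1)/3 = 7 - 1*(-2) = 7 + 2 = 9)
M(X) = X**2 + 10*X (M(X) = (X**2 + 9*X) + X = X**2 + 10*X)
-49*(M(-4) - 3)**2 + 11 = -49*(-4*(10 - 4) - 3)**2 + 11 = -49*(-4*6 - 3)**2 + 11 = -49*(-24 - 3)**2 + 11 = -49*(-27)**2 + 11 = -49*729 + 11 = -35721 + 11 = -35710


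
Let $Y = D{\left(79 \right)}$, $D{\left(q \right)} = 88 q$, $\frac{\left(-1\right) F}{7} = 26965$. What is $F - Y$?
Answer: $-195707$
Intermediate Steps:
$F = -188755$ ($F = \left(-7\right) 26965 = -188755$)
$Y = 6952$ ($Y = 88 \cdot 79 = 6952$)
$F - Y = -188755 - 6952 = -195707$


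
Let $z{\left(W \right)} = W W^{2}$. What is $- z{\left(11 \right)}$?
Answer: $-1331$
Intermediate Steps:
$z{\left(W \right)} = W^{3}$
$- z{\left(11 \right)} = - 11^{3} = \left(-1\right) 1331 = -1331$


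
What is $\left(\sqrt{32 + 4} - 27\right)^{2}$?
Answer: $441$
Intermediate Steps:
$\left(\sqrt{32 + 4} - 27\right)^{2} = \left(\sqrt{36} - 27\right)^{2} = \left(6 - 27\right)^{2} = \left(-21\right)^{2} = 441$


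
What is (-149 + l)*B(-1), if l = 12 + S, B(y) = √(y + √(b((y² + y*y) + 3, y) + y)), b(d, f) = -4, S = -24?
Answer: -161*√(-1 + I*√5) ≈ -137.06 - 211.44*I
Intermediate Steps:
B(y) = √(y + √(-4 + y))
l = -12 (l = 12 - 24 = -12)
(-149 + l)*B(-1) = (-149 - 12)*√(-1 + √(-4 - 1)) = -161*√(-1 + √(-5)) = -161*√(-1 + I*√5)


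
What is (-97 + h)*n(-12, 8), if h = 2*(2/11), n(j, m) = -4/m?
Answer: 1063/22 ≈ 48.318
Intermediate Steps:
h = 4/11 (h = 2*(2*(1/11)) = 2*(2/11) = 4/11 ≈ 0.36364)
(-97 + h)*n(-12, 8) = (-97 + 4/11)*(-4/8) = -(-4252)/(11*8) = -1063/11*(-½) = 1063/22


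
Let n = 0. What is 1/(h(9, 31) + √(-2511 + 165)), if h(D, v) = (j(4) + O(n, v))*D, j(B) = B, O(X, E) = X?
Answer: 6/607 - I*√2346/3642 ≈ 0.0098847 - 0.013299*I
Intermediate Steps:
h(D, v) = 4*D (h(D, v) = (4 + 0)*D = 4*D)
1/(h(9, 31) + √(-2511 + 165)) = 1/(4*9 + √(-2511 + 165)) = 1/(36 + √(-2346)) = 1/(36 + I*√2346)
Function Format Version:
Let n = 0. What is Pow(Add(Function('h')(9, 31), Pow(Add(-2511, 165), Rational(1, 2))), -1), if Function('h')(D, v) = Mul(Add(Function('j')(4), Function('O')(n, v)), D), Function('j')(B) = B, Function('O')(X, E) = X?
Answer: Add(Rational(6, 607), Mul(Rational(-1, 3642), I, Pow(2346, Rational(1, 2)))) ≈ Add(0.0098847, Mul(-0.013299, I))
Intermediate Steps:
Function('h')(D, v) = Mul(4, D) (Function('h')(D, v) = Mul(Add(4, 0), D) = Mul(4, D))
Pow(Add(Function('h')(9, 31), Pow(Add(-2511, 165), Rational(1, 2))), -1) = Pow(Add(Mul(4, 9), Pow(Add(-2511, 165), Rational(1, 2))), -1) = Pow(Add(36, Pow(-2346, Rational(1, 2))), -1) = Pow(Add(36, Mul(I, Pow(2346, Rational(1, 2)))), -1)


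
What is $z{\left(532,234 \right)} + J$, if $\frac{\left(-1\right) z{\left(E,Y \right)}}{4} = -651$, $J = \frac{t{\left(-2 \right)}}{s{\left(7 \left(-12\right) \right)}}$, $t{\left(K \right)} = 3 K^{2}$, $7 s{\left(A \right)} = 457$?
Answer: $\frac{1190112}{457} \approx 2604.2$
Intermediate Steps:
$s{\left(A \right)} = \frac{457}{7}$ ($s{\left(A \right)} = \frac{1}{7} \cdot 457 = \frac{457}{7}$)
$J = \frac{84}{457}$ ($J = \frac{3 \left(-2\right)^{2}}{\frac{457}{7}} = 3 \cdot 4 \cdot \frac{7}{457} = 12 \cdot \frac{7}{457} = \frac{84}{457} \approx 0.18381$)
$z{\left(E,Y \right)} = 2604$ ($z{\left(E,Y \right)} = \left(-4\right) \left(-651\right) = 2604$)
$z{\left(532,234 \right)} + J = 2604 + \frac{84}{457} = \frac{1190112}{457}$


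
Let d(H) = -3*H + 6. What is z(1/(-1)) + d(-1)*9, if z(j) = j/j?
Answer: 82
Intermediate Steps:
d(H) = 6 - 3*H
z(j) = 1
z(1/(-1)) + d(-1)*9 = 1 + (6 - 3*(-1))*9 = 1 + (6 + 3)*9 = 1 + 9*9 = 1 + 81 = 82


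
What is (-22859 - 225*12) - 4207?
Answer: -29766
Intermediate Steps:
(-22859 - 225*12) - 4207 = (-22859 - 2700) - 4207 = -25559 - 4207 = -29766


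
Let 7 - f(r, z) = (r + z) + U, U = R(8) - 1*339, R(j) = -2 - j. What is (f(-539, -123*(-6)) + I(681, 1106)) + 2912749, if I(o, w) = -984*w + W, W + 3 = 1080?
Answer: 1825679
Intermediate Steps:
W = 1077 (W = -3 + 1080 = 1077)
U = -349 (U = (-2 - 1*8) - 1*339 = (-2 - 8) - 339 = -10 - 339 = -349)
f(r, z) = 356 - r - z (f(r, z) = 7 - ((r + z) - 349) = 7 - (-349 + r + z) = 7 + (349 - r - z) = 356 - r - z)
I(o, w) = 1077 - 984*w (I(o, w) = -984*w + 1077 = 1077 - 984*w)
(f(-539, -123*(-6)) + I(681, 1106)) + 2912749 = ((356 - 1*(-539) - (-123)*(-6)) + (1077 - 984*1106)) + 2912749 = ((356 + 539 - 1*738) + (1077 - 1088304)) + 2912749 = ((356 + 539 - 738) - 1087227) + 2912749 = (157 - 1087227) + 2912749 = -1087070 + 2912749 = 1825679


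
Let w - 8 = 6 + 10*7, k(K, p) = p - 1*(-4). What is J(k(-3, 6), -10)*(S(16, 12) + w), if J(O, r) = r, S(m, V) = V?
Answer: -960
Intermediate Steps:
k(K, p) = 4 + p (k(K, p) = p + 4 = 4 + p)
w = 84 (w = 8 + (6 + 10*7) = 8 + (6 + 70) = 8 + 76 = 84)
J(k(-3, 6), -10)*(S(16, 12) + w) = -10*(12 + 84) = -10*96 = -960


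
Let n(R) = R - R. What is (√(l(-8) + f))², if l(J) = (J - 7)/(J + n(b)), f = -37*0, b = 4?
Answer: 15/8 ≈ 1.8750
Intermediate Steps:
n(R) = 0
f = 0
l(J) = (-7 + J)/J (l(J) = (J - 7)/(J + 0) = (-7 + J)/J)
(√(l(-8) + f))² = (√((-7 - 8)/(-8) + 0))² = (√(-⅛*(-15) + 0))² = (√(15/8 + 0))² = (√(15/8))² = (√30/4)² = 15/8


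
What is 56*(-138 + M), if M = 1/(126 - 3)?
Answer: -950488/123 ≈ -7727.5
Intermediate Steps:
M = 1/123 ≈ 0.0081301
56*(-138 + M) = 56*(-138 + 1/123) = 56*(-16973/123) = -950488/123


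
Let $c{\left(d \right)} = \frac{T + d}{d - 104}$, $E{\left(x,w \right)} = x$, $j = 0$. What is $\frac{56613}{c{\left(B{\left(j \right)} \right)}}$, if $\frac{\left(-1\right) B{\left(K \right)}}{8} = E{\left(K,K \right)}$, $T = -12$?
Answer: $490646$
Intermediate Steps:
$B{\left(K \right)} = - 8 K$
$c{\left(d \right)} = \frac{-12 + d}{-104 + d}$ ($c{\left(d \right)} = \frac{-12 + d}{d - 104} = \frac{-12 + d}{-104 + d}$)
$\frac{56613}{c{\left(B{\left(j \right)} \right)}} = \frac{56613}{\frac{1}{-104 - 0} \left(-12 - 0\right)} = \frac{56613}{\frac{1}{-104 + 0} \left(-12 + 0\right)} = \frac{56613}{\frac{1}{-104} \left(-12\right)} = \frac{56613}{\left(- \frac{1}{104}\right) \left(-12\right)} = \frac{56613}{\frac{3}{26}} = 56613 \cdot \frac{26}{3} = 490646$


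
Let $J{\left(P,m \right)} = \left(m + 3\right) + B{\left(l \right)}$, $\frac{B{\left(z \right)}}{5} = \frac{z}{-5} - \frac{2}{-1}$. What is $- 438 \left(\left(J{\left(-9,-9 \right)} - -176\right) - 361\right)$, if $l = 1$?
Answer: $79716$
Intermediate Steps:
$B{\left(z \right)} = 10 - z$ ($B{\left(z \right)} = 5 \left(\frac{z}{-5} - \frac{2}{-1}\right) = 5 \left(z \left(- \frac{1}{5}\right) - -2\right) = 5 \left(- \frac{z}{5} + 2\right) = 5 \left(2 - \frac{z}{5}\right) = 10 - z$)
$J{\left(P,m \right)} = 12 + m$ ($J{\left(P,m \right)} = \left(m + 3\right) + \left(10 - 1\right) = \left(3 + m\right) + \left(10 - 1\right) = \left(3 + m\right) + 9 = 12 + m$)
$- 438 \left(\left(J{\left(-9,-9 \right)} - -176\right) - 361\right) = - 438 \left(\left(\left(12 - 9\right) - -176\right) - 361\right) = - 438 \left(\left(3 + 176\right) - 361\right) = - 438 \left(179 - 361\right) = \left(-438\right) \left(-182\right) = 79716$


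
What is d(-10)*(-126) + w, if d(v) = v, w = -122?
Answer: 1138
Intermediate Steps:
d(-10)*(-126) + w = -10*(-126) - 122 = 1260 - 122 = 1138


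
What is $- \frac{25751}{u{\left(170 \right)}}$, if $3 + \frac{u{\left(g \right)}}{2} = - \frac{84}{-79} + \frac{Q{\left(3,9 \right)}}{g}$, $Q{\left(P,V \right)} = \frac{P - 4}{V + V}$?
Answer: $\frac{282956670}{42569} \approx 6647.0$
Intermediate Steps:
$Q{\left(P,V \right)} = \frac{-4 + P}{2 V}$
$u{\left(g \right)} = - \frac{306}{79} - \frac{1}{9 g}$ ($u{\left(g \right)} = -6 + 2 \left(- \frac{84}{-79} + \frac{\frac{1}{2} \cdot \frac{1}{9} \left(-4 + 3\right)}{g}\right) = -6 + 2 \left(\left(-84\right) \left(- \frac{1}{79}\right) + \frac{\frac{1}{2} \cdot \frac{1}{9} \left(-1\right)}{g}\right) = -6 + 2 \left(\frac{84}{79} - \frac{1}{18 g}\right) = -6 + \left(\frac{168}{79} - \frac{1}{9 g}\right) = - \frac{306}{79} - \frac{1}{9 g}$)
$- \frac{25751}{u{\left(170 \right)}} = - \frac{25751}{\frac{1}{711} \cdot \frac{1}{170} \left(-79 - 468180\right)} = - \frac{25751}{\frac{1}{711} \cdot \frac{1}{170} \left(-468259\right)} = - \frac{25751}{- \frac{468259}{120870}} = \left(-25751\right) \left(- \frac{120870}{468259}\right) = \frac{282956670}{42569}$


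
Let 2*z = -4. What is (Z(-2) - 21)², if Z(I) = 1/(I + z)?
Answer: 7225/16 ≈ 451.56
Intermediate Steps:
z = -2 (z = (½)*(-4) = -2)
Z(I) = 1/(-2 + I) (Z(I) = 1/(I - 2) = 1/(-2 + I))
(Z(-2) - 21)² = (1/(-2 - 2) - 21)² = (1/(-4) - 21)² = (-¼ - 21)² = (-85/4)² = 7225/16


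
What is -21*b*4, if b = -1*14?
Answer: 1176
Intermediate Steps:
b = -14
-21*b*4 = -21*(-14)*4 = 294*4 = 1176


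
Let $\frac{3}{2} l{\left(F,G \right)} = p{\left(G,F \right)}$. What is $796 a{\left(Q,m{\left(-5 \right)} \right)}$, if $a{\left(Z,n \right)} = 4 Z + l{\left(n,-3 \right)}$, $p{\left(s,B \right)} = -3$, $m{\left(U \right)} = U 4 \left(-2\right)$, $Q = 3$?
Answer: $7960$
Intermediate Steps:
$m{\left(U \right)} = - 8 U$ ($m{\left(U \right)} = 4 U \left(-2\right) = - 8 U$)
$l{\left(F,G \right)} = -2$ ($l{\left(F,G \right)} = \frac{2}{3} \left(-3\right) = -2$)
$a{\left(Z,n \right)} = -2 + 4 Z$ ($a{\left(Z,n \right)} = 4 Z - 2 = -2 + 4 Z$)
$796 a{\left(Q,m{\left(-5 \right)} \right)} = 796 \left(-2 + 4 \cdot 3\right) = 796 \left(-2 + 12\right) = 796 \cdot 10 = 7960$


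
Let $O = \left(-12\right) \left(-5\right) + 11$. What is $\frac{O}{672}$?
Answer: $\frac{71}{672} \approx 0.10565$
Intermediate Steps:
$O = 71$ ($O = 60 + 11 = 71$)
$\frac{O}{672} = \frac{71}{672}$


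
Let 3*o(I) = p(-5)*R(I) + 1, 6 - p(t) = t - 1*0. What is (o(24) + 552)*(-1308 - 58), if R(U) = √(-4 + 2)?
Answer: -2263462/3 - 15026*I*√2/3 ≈ -7.5449e+5 - 7083.3*I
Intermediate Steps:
p(t) = 6 - t (p(t) = 6 - (t - 1*0) = 6 - (t + 0) = 6 - t)
R(U) = I*√2 (R(U) = √(-2) = I*√2)
o(I) = ⅓ + 11*I*√2/3 (o(I) = ((6 - 1*(-5))*(I*√2) + 1)/3 = ((6 + 5)*(I*√2) + 1)/3 = (11*(I*√2) + 1)/3 = (11*I*√2 + 1)/3 = (1 + 11*I*√2)/3 = ⅓ + 11*I*√2/3)
(o(24) + 552)*(-1308 - 58) = ((⅓ + 11*I*√2/3) + 552)*(-1308 - 58) = (1657/3 + 11*I*√2/3)*(-1366) = -2263462/3 - 15026*I*√2/3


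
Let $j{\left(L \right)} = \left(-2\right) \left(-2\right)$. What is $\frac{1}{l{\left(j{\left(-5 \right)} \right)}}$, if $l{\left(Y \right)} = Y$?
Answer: $\frac{1}{4} \approx 0.25$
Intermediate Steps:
$j{\left(L \right)} = 4$
$\frac{1}{l{\left(j{\left(-5 \right)} \right)}} = \frac{1}{4}$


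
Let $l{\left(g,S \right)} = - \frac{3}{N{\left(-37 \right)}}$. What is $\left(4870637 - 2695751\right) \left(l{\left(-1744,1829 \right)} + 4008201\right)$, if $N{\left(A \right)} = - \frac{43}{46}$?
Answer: $\frac{374847650457966}{43} \approx 8.7174 \cdot 10^{12}$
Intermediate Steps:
$N{\left(A \right)} = - \frac{43}{46}$ ($N{\left(A \right)} = \left(-43\right) \frac{1}{46} = - \frac{43}{46}$)
$l{\left(g,S \right)} = \frac{138}{43}$ ($l{\left(g,S \right)} = - \frac{3}{- \frac{43}{46}} = \left(-3\right) \left(- \frac{46}{43}\right) = \frac{138}{43}$)
$\left(4870637 - 2695751\right) \left(l{\left(-1744,1829 \right)} + 4008201\right) = \left(4870637 - 2695751\right) \left(\frac{138}{43} + 4008201\right) = 2174886 \cdot \frac{172352781}{43} = \frac{374847650457966}{43}$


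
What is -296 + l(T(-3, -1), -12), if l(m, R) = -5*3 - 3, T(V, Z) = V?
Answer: -314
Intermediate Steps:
l(m, R) = -18 (l(m, R) = -15 - 3 = -18)
-296 + l(T(-3, -1), -12) = -296 - 18 = -314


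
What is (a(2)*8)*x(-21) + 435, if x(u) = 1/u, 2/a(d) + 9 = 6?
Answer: 27421/63 ≈ 435.25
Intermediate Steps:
a(d) = -⅔ (a(d) = 2/(-9 + 6) = 2/(-3) = 2*(-⅓) = -⅔)
(a(2)*8)*x(-21) + 435 = -⅔*8/(-21) + 435 = -16/3*(-1/21) + 435 = 16/63 + 435 = 27421/63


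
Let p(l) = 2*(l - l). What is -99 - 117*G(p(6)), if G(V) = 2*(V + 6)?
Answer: -1503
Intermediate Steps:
p(l) = 0 (p(l) = 2*0 = 0)
G(V) = 12 + 2*V (G(V) = 2*(6 + V) = 12 + 2*V)
-99 - 117*G(p(6)) = -99 - 117*(12 + 2*0) = -99 - 117*(12 + 0) = -99 - 117*12 = -99 - 1404 = -1503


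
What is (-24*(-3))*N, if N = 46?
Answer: 3312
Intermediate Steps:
(-24*(-3))*N = -24*(-3)*46 = 72*46 = 3312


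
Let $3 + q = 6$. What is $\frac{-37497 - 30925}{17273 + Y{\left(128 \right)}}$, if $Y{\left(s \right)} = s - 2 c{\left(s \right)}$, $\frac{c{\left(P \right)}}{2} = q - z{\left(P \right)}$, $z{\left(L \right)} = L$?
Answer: $- \frac{68422}{17901} \approx -3.8222$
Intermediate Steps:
$q = 3$ ($q = -3 + 6 = 3$)
$c{\left(P \right)} = 6 - 2 P$ ($c{\left(P \right)} = 2 \left(3 - P\right) = 6 - 2 P$)
$Y{\left(s \right)} = -12 + 5 s$ ($Y{\left(s \right)} = s - 2 \left(6 - 2 s\right) = s + \left(-12 + 4 s\right) = -12 + 5 s$)
$\frac{-37497 - 30925}{17273 + Y{\left(128 \right)}} = \frac{-37497 - 30925}{17273 + \left(-12 + 5 \cdot 128\right)} = \frac{-37497 - 30925}{17273 + \left(-12 + 640\right)} = \frac{-37497 - 30925}{17273 + 628} = - \frac{68422}{17901}$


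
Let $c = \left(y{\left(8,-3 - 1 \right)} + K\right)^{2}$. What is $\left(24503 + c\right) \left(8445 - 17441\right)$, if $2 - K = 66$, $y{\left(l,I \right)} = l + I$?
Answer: $-252814588$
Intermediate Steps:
$y{\left(l,I \right)} = I + l$
$K = -64$ ($K = 2 - 66 = -64$)
$c = 3600$ ($c = \left(\left(\left(-3 - 1\right) + 8\right) - 64\right)^{2} = \left(\left(-4 + 8\right) - 64\right)^{2} = \left(4 - 64\right)^{2} = \left(-60\right)^{2} = 3600$)
$\left(24503 + c\right) \left(8445 - 17441\right) = \left(24503 + 3600\right) \left(8445 - 17441\right) = 28103 \left(-8996\right) = -252814588$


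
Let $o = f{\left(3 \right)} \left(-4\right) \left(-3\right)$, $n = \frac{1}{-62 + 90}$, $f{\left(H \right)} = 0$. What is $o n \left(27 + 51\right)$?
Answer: $0$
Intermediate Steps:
$n = \frac{1}{28} \approx 0.035714$
$o = 0$ ($o = 0 \left(-4\right) \left(-3\right) = 0 \left(-3\right) = 0$)
$o n \left(27 + 51\right) = 0 \cdot \frac{1}{28} \left(27 + 51\right) = 0 \cdot 78 = 0$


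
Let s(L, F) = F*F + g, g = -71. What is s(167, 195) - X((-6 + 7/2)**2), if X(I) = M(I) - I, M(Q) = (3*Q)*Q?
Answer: 605489/16 ≈ 37843.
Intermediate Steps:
s(L, F) = -71 + F**2 (s(L, F) = F*F - 71 = F**2 - 71 = -71 + F**2)
M(Q) = 3*Q**2
X(I) = -I + 3*I**2 (X(I) = 3*I**2 - I = -I + 3*I**2)
s(167, 195) - X((-6 + 7/2)**2) = (-71 + 195**2) - (-6 + 7/2)**2*(-1 + 3*(-6 + 7/2)**2) = (-71 + 38025) - (-6 + 7*(1/2))**2*(-1 + 3*(-6 + 7*(1/2))**2) = 37954 - (-6 + 7/2)**2*(-1 + 3*(-6 + 7/2)**2) = 37954 - (-5/2)**2*(-1 + 3*(-5/2)**2) = 37954 - 25*(-1 + 3*(25/4))/4 = 37954 - 25*(-1 + 75/4)/4 = 37954 - 25*71/(4*4) = 37954 - 1*1775/16 = 37954 - 1775/16 = 605489/16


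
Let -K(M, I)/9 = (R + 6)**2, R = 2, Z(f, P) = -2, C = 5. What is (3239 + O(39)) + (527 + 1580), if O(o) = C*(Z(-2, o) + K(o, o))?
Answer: 2456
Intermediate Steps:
K(M, I) = -576 (K(M, I) = -9*(2 + 6)**2 = -9*8**2 = -9*64 = -576)
O(o) = -2890 (O(o) = 5*(-2 - 576) = 5*(-578) = -2890)
(3239 + O(39)) + (527 + 1580) = (3239 - 2890) + (527 + 1580) = 349 + 2107 = 2456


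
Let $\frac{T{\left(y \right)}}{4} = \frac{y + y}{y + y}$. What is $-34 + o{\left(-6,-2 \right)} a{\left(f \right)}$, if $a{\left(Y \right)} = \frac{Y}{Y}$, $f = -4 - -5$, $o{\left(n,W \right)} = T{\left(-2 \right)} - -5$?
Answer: $-25$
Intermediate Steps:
$T{\left(y \right)} = 4$ ($T{\left(y \right)} = 4 \frac{y + y}{y + y} = 4 \frac{2 y}{2 y} = 4 \cdot 2 y \frac{1}{2 y} = 4 \cdot 1 = 4$)
$o{\left(n,W \right)} = 9$ ($o{\left(n,W \right)} = 4 - -5 = 4 + 5 = 9$)
$f = 1$ ($f = -4 + 5 = 1$)
$a{\left(Y \right)} = 1$
$-34 + o{\left(-6,-2 \right)} a{\left(f \right)} = -34 + 9 \cdot 1 = -34 + 9 = -25$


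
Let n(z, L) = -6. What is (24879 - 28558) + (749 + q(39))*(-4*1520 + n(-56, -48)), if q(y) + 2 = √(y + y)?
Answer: -4549921 - 6086*√78 ≈ -4.6037e+6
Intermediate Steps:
q(y) = -2 + √2*√y (q(y) = -2 + √(y + y) = -2 + √(2*y) = -2 + √2*√y)
(24879 - 28558) + (749 + q(39))*(-4*1520 + n(-56, -48)) = (24879 - 28558) + (749 + (-2 + √2*√39))*(-4*1520 - 6) = -3679 + (749 + (-2 + √78))*(-6080 - 6) = -3679 + (747 + √78)*(-6086) = -3679 + (-4546242 - 6086*√78) = -4549921 - 6086*√78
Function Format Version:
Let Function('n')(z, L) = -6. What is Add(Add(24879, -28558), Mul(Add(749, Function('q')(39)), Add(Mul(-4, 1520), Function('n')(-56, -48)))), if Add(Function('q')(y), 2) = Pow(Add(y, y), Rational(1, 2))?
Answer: Add(-4549921, Mul(-6086, Pow(78, Rational(1, 2)))) ≈ -4.6037e+6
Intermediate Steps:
Function('q')(y) = Add(-2, Mul(Pow(2, Rational(1, 2)), Pow(y, Rational(1, 2)))) (Function('q')(y) = Add(-2, Pow(Add(y, y), Rational(1, 2))) = Add(-2, Pow(Mul(2, y), Rational(1, 2))) = Add(-2, Mul(Pow(2, Rational(1, 2)), Pow(y, Rational(1, 2)))))
Add(Add(24879, -28558), Mul(Add(749, Function('q')(39)), Add(Mul(-4, 1520), Function('n')(-56, -48)))) = Add(Add(24879, -28558), Mul(Add(749, Add(-2, Mul(Pow(2, Rational(1, 2)), Pow(39, Rational(1, 2))))), Add(Mul(-4, 1520), -6))) = Add(-3679, Mul(Add(749, Add(-2, Pow(78, Rational(1, 2)))), Add(-6080, -6))) = Add(-3679, Mul(Add(747, Pow(78, Rational(1, 2))), -6086)) = Add(-3679, Add(-4546242, Mul(-6086, Pow(78, Rational(1, 2))))) = Add(-4549921, Mul(-6086, Pow(78, Rational(1, 2))))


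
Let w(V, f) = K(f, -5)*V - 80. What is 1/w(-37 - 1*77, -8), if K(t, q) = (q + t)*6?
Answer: 1/8812 ≈ 0.00011348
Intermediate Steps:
K(t, q) = 6*q + 6*t
w(V, f) = -80 + V*(-30 + 6*f) (w(V, f) = (6*(-5) + 6*f)*V - 80 = (-30 + 6*f)*V - 80 = V*(-30 + 6*f) - 80 = -80 + V*(-30 + 6*f))
1/w(-37 - 1*77, -8) = 1/(-80 + 6*(-37 - 1*77)*(-5 - 8)) = 1/(-80 + 6*(-37 - 77)*(-13)) = 1/(-80 + 6*(-114)*(-13)) = 1/(-80 + 8892) = 1/8812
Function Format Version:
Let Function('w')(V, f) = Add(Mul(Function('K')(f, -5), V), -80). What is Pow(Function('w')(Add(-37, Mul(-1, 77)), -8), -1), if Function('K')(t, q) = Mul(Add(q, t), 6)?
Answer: Rational(1, 8812) ≈ 0.00011348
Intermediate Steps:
Function('K')(t, q) = Add(Mul(6, q), Mul(6, t))
Function('w')(V, f) = Add(-80, Mul(V, Add(-30, Mul(6, f)))) (Function('w')(V, f) = Add(Mul(Add(Mul(6, -5), Mul(6, f)), V), -80) = Add(Mul(Add(-30, Mul(6, f)), V), -80) = Add(Mul(V, Add(-30, Mul(6, f))), -80) = Add(-80, Mul(V, Add(-30, Mul(6, f)))))
Pow(Function('w')(Add(-37, Mul(-1, 77)), -8), -1) = Pow(Add(-80, Mul(6, Add(-37, Mul(-1, 77)), Add(-5, -8))), -1) = Pow(Add(-80, Mul(6, Add(-37, -77), -13)), -1) = Pow(Add(-80, Mul(6, -114, -13)), -1) = Pow(Add(-80, 8892), -1) = Pow(8812, -1) = Rational(1, 8812)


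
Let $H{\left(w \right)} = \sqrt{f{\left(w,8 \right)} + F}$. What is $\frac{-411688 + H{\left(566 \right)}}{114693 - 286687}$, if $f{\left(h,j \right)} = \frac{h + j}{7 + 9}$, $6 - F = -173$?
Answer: $\frac{205844}{85997} - \frac{3 \sqrt{382}}{687976} \approx 2.3935$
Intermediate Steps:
$F = 179$ ($F = 6 - -173 = 6 + 173 = 179$)
$f{\left(h,j \right)} = \frac{h}{16} + \frac{j}{16}$ ($f{\left(h,j \right)} = \frac{h + j}{16} = \left(h + j\right) \frac{1}{16} = \frac{h}{16} + \frac{j}{16}$)
$H{\left(w \right)} = \sqrt{\frac{359}{2} + \frac{w}{16}}$ ($H{\left(w \right)} = \sqrt{\left(\frac{w}{16} + \frac{1}{16} \cdot 8\right) + 179} = \sqrt{\left(\frac{w}{16} + \frac{1}{2}\right) + 179} = \sqrt{\left(\frac{1}{2} + \frac{w}{16}\right) + 179} = \sqrt{\frac{359}{2} + \frac{w}{16}}$)
$\frac{-411688 + H{\left(566 \right)}}{114693 - 286687} = \frac{-411688 + \frac{\sqrt{2872 + 566}}{4}}{114693 - 286687} = \frac{-411688 + \frac{\sqrt{3438}}{4}}{-171994} = \left(-411688 + \frac{3 \sqrt{382}}{4}\right) \left(- \frac{1}{171994}\right) = \frac{205844}{85997} - \frac{3 \sqrt{382}}{687976}$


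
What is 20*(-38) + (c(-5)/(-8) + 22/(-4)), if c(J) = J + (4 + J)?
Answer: -3059/4 ≈ -764.75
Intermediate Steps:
c(J) = 4 + 2*J
20*(-38) + (c(-5)/(-8) + 22/(-4)) = 20*(-38) + ((4 + 2*(-5))/(-8) + 22/(-4)) = -760 + ((4 - 10)*(-⅛) + 22*(-¼)) = -760 + (-6*(-⅛) - 11/2) = -760 + (¾ - 11/2) = -760 - 19/4 = -3059/4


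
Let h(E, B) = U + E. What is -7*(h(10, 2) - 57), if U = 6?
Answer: 287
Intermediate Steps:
h(E, B) = 6 + E
-7*(h(10, 2) - 57) = -7*((6 + 10) - 57) = -7*(16 - 57) = -7*(-41) = 287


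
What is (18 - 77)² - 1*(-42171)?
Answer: 45652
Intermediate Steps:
(18 - 77)² - 1*(-42171) = (-59)² + 42171 = 3481 + 42171 = 45652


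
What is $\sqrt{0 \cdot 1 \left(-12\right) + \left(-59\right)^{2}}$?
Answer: $59$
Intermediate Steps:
$\sqrt{0 \cdot 1 \left(-12\right) + \left(-59\right)^{2}} = \sqrt{0 \left(-12\right) + 3481} = \sqrt{0 + 3481} = \sqrt{3481} = 59$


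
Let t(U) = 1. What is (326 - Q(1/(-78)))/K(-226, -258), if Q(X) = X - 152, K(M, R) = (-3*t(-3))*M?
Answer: 37285/52884 ≈ 0.70503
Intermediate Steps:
K(M, R) = -3*M (K(M, R) = (-3*1)*M = -3*M)
Q(X) = -152 + X
(326 - Q(1/(-78)))/K(-226, -258) = (326 - (-152 + 1/(-78)))/((-3*(-226))) = (326 - (-152 - 1/78))/678 = (326 - 1*(-11857/78))*(1/678) = (326 + 11857/78)*(1/678) = (37285/78)*(1/678) = 37285/52884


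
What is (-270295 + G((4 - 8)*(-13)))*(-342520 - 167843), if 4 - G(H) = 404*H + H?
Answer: 148694770413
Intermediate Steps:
G(H) = 4 - 405*H (G(H) = 4 - (404*H + H) = 4 - 405*H)
(-270295 + G((4 - 8)*(-13)))*(-342520 - 167843) = (-270295 + (4 - 405*(4 - 8)*(-13)))*(-342520 - 167843) = (-270295 + (4 - (-1620)*(-13)))*(-510363) = (-270295 + (4 - 405*52))*(-510363) = (-270295 + (4 - 21060))*(-510363) = (-270295 - 21056)*(-510363) = -291351*(-510363) = 148694770413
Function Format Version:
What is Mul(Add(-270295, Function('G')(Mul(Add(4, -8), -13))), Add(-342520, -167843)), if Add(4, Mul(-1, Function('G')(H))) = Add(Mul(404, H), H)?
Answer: 148694770413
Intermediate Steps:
Function('G')(H) = Add(4, Mul(-405, H)) (Function('G')(H) = Add(4, Mul(-1, Add(Mul(404, H), H))) = Add(4, Mul(-1, Mul(405, H))) = Add(4, Mul(-405, H)))
Mul(Add(-270295, Function('G')(Mul(Add(4, -8), -13))), Add(-342520, -167843)) = Mul(Add(-270295, Add(4, Mul(-405, Mul(Add(4, -8), -13)))), Add(-342520, -167843)) = Mul(Add(-270295, Add(4, Mul(-405, Mul(-4, -13)))), -510363) = Mul(Add(-270295, Add(4, Mul(-405, 52))), -510363) = Mul(Add(-270295, Add(4, -21060)), -510363) = Mul(Add(-270295, -21056), -510363) = Mul(-291351, -510363) = 148694770413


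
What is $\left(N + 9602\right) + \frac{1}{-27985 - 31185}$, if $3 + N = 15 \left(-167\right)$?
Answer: $\frac{419751979}{59170} \approx 7094.0$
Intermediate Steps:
$N = -2508$ ($N = -3 + 15 \left(-167\right) = -3 - 2505 = -2508$)
$\left(N + 9602\right) + \frac{1}{-27985 - 31185} = \left(-2508 + 9602\right) + \frac{1}{-27985 - 31185} = 7094 + \frac{1}{-59170} = 7094 - \frac{1}{59170} = \frac{419751979}{59170}$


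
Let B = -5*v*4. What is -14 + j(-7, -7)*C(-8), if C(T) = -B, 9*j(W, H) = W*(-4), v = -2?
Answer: -1246/9 ≈ -138.44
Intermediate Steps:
j(W, H) = -4*W/9 (j(W, H) = (W*(-4))/9 = (-4*W)/9 = -4*W/9)
B = 40 (B = -5*(-2)*4 = 10*4 = 40)
C(T) = -40 (C(T) = -1*40 = -40)
-14 + j(-7, -7)*C(-8) = -14 - 4/9*(-7)*(-40) = -14 + (28/9)*(-40) = -14 - 1120/9 = -1246/9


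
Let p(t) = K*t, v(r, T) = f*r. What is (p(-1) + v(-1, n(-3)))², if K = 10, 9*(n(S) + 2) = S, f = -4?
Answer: 36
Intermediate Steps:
n(S) = -2 + S/9
v(r, T) = -4*r
p(t) = 10*t
(p(-1) + v(-1, n(-3)))² = (10*(-1) - 4*(-1))² = (-10 + 4)² = (-6)² = 36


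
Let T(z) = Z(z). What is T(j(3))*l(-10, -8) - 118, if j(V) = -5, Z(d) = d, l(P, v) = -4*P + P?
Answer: -268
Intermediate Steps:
l(P, v) = -3*P
T(z) = z
T(j(3))*l(-10, -8) - 118 = -(-15)*(-10) - 118 = -5*30 - 118 = -150 - 118 = -268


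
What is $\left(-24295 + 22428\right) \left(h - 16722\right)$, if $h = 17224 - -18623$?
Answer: $-35706375$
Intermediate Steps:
$h = 35847$ ($h = 17224 + 18623 = 35847$)
$\left(-24295 + 22428\right) \left(h - 16722\right) = \left(-24295 + 22428\right) \left(35847 - 16722\right) = \left(-1867\right) 19125 = -35706375$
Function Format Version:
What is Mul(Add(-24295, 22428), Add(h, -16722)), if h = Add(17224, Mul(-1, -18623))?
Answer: -35706375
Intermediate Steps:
h = 35847 (h = Add(17224, 18623) = 35847)
Mul(Add(-24295, 22428), Add(h, -16722)) = Mul(Add(-24295, 22428), Add(35847, -16722)) = Mul(-1867, 19125) = -35706375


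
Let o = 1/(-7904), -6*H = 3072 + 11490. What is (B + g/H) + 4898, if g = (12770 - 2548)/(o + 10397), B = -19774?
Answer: -2966954786292812/199445731749 ≈ -14876.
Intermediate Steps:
H = -2427 (H = -(3072 + 11490)/6 = -⅙*14562 = -2427)
o = -1/7904 ≈ -0.00012652
g = 80794688/82177887 (g = (12770 - 2548)/(-1/7904 + 10397) = 10222/(82177887/7904) = 10222*(7904/82177887) = 80794688/82177887 ≈ 0.98317)
(B + g/H) + 4898 = (-19774 + (80794688/82177887)/(-2427)) + 4898 = (-19774 + (80794688/82177887)*(-1/2427)) + 4898 = (-19774 - 80794688/199445731749) + 4898 = -3943839980399414/199445731749 + 4898 = -2966954786292812/199445731749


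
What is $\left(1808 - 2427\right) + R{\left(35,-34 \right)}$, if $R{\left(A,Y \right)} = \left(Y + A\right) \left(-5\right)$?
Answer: $-624$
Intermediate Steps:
$R{\left(A,Y \right)} = - 5 A - 5 Y$ ($R{\left(A,Y \right)} = \left(A + Y\right) \left(-5\right) = - 5 A - 5 Y$)
$\left(1808 - 2427\right) + R{\left(35,-34 \right)} = \left(1808 - 2427\right) - 5 = -619 + \left(-175 + 170\right) = -619 - 5 = -624$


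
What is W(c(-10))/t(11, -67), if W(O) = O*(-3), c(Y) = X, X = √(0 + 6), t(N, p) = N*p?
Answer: 3*√6/737 ≈ 0.0099708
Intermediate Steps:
X = √6 ≈ 2.4495
c(Y) = √6
W(O) = -3*O
W(c(-10))/t(11, -67) = (-3*√6)/((11*(-67))) = -3*√6/(-737) = -3*√6*(-1/737) = 3*√6/737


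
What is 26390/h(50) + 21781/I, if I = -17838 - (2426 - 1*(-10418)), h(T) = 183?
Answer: 35030959/244122 ≈ 143.50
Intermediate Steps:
I = -30682 (I = -17838 - (2426 + 10418) = -17838 - 1*12844 = -17838 - 12844 = -30682)
26390/h(50) + 21781/I = 26390/183 + 21781/(-30682) = 26390*(1/183) + 21781*(-1/30682) = 26390/183 - 947/1334 = 35030959/244122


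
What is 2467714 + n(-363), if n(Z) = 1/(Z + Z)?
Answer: 1791560363/726 ≈ 2.4677e+6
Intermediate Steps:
n(Z) = 1/(2*Z)
2467714 + n(-363) = 2467714 + (1/2)/(-363) = 2467714 + (1/2)*(-1/363) = 2467714 - 1/726 = 1791560363/726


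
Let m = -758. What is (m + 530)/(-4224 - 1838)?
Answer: 114/3031 ≈ 0.037611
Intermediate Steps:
(m + 530)/(-4224 - 1838) = (-758 + 530)/(-4224 - 1838) = -228/(-6062) = -228*(-1/6062) = 114/3031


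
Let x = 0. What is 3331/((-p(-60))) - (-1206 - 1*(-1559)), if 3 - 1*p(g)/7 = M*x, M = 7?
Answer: -10744/21 ≈ -511.62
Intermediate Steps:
p(g) = 21 (p(g) = 21 - 49*0 = 21 - 7*0 = 21 + 0 = 21)
3331/((-p(-60))) - (-1206 - 1*(-1559)) = 3331/((-1*21)) - (-1206 - 1*(-1559)) = 3331/(-21) - (-1206 + 1559) = 3331*(-1/21) - 1*353 = -3331/21 - 353 = -10744/21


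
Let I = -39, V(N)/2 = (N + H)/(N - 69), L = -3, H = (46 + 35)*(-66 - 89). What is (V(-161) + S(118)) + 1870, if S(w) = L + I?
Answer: 222936/115 ≈ 1938.6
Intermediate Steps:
H = -12555 (H = 81*(-155) = -12555)
V(N) = 2*(-12555 + N)/(-69 + N) (V(N) = 2*((N - 12555)/(N - 69)) = 2*((-12555 + N)/(-69 + N)) = 2*(-12555 + N)/(-69 + N))
S(w) = -42 (S(w) = -3 - 39 = -42)
(V(-161) + S(118)) + 1870 = (2*(-12555 - 161)/(-69 - 161) - 42) + 1870 = (2*(-12716)/(-230) - 42) + 1870 = (2*(-1/230)*(-12716) - 42) + 1870 = (12716/115 - 42) + 1870 = 7886/115 + 1870 = 222936/115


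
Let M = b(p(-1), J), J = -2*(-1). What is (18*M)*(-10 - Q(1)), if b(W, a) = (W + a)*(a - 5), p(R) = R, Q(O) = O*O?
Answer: 594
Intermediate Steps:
Q(O) = O²
J = 2
b(W, a) = (-5 + a)*(W + a) (b(W, a) = (W + a)*(-5 + a) = (-5 + a)*(W + a))
M = -3 (M = 2² - 5*(-1) - 5*2 - 1*2 = 4 + 5 - 10 - 2 = -3)
(18*M)*(-10 - Q(1)) = (18*(-3))*(-10 - 1*1²) = -54*(-10 - 1*1) = -54*(-10 - 1) = -54*(-11) = 594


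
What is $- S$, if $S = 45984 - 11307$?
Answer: $-34677$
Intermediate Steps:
$S = 34677$ ($S = 45984 - 11307 = 34677$)
$- S = \left(-1\right) 34677 = -34677$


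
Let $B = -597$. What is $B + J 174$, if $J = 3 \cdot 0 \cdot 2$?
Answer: $-597$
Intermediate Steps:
$J = 0$ ($J = 0 \cdot 2 = 0$)
$B + J 174 = -597 + 0 \cdot 174 = -597 + 0 = -597$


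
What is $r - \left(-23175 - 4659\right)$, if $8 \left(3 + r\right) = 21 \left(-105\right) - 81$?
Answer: $\frac{110181}{4} \approx 27545.0$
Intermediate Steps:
$r = - \frac{1155}{4}$ ($r = -3 + \frac{21 \left(-105\right) - 81}{8} = -3 + \frac{-2205 - 81}{8} = -3 + \frac{1}{8} \left(-2286\right) = -3 - \frac{1143}{4} = - \frac{1155}{4} \approx -288.75$)
$r - \left(-23175 - 4659\right) = - \frac{1155}{4} - \left(-23175 - 4659\right) = - \frac{1155}{4} - -27834 = - \frac{1155}{4} + 27834 = \frac{110181}{4}$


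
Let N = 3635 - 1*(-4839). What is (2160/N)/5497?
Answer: 1080/23290789 ≈ 4.6370e-5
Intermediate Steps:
N = 8474 (N = 3635 + 4839 = 8474)
(2160/N)/5497 = (2160/8474)/5497 = (2160*(1/8474))*(1/5497) = (1080/4237)*(1/5497) = 1080/23290789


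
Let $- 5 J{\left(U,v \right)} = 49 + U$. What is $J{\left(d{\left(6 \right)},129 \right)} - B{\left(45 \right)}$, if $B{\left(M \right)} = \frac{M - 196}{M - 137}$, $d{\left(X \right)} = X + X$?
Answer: $- \frac{6367}{460} \approx -13.841$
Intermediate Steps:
$d{\left(X \right)} = 2 X$
$B{\left(M \right)} = \frac{-196 + M}{-137 + M}$
$J{\left(U,v \right)} = - \frac{49}{5} - \frac{U}{5}$ ($J{\left(U,v \right)} = - \frac{49 + U}{5} = - \frac{49}{5} - \frac{U}{5}$)
$J{\left(d{\left(6 \right)},129 \right)} - B{\left(45 \right)} = \left(- \frac{49}{5} - \frac{2 \cdot 6}{5}\right) - \frac{-196 + 45}{-137 + 45} = \left(- \frac{49}{5} - \frac{12}{5}\right) - \frac{1}{-92} \left(-151\right) = \left(- \frac{49}{5} - \frac{12}{5}\right) - \left(- \frac{1}{92}\right) \left(-151\right) = - \frac{61}{5} - \frac{151}{92} = - \frac{6367}{460}$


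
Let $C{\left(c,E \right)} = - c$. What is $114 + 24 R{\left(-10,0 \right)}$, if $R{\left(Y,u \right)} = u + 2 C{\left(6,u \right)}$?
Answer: $-174$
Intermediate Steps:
$R{\left(Y,u \right)} = -12 + u$ ($R{\left(Y,u \right)} = u + 2 \left(\left(-1\right) 6\right) = u + 2 \left(-6\right) = u - 12 = -12 + u$)
$114 + 24 R{\left(-10,0 \right)} = 114 + 24 \left(-12 + 0\right) = 114 + 24 \left(-12\right) = 114 - 288 = -174$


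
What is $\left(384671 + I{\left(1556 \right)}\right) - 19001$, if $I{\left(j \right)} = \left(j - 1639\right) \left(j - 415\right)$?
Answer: $270967$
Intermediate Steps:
$I{\left(j \right)} = \left(-1639 + j\right) \left(-415 + j\right)$
$\left(384671 + I{\left(1556 \right)}\right) - 19001 = \left(384671 + \left(680185 + 1556^{2} - 3196024\right)\right) - 19001 = \left(384671 + \left(680185 + 2421136 - 3196024\right)\right) + \left(-1340424 + 1321423\right) = \left(384671 - 94703\right) - 19001 = 289968 - 19001 = 270967$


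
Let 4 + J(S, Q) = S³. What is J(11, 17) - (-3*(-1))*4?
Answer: 1315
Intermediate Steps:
J(S, Q) = -4 + S³
J(11, 17) - (-3*(-1))*4 = (-4 + 11³) - (-3*(-1))*4 = (-4 + 1331) - 3*4 = 1327 - 1*12 = 1327 - 12 = 1315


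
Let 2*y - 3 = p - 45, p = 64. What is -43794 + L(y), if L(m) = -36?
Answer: -43830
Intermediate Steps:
y = 11 (y = 3/2 + (64 - 45)/2 = 3/2 + (½)*19 = 3/2 + 19/2 = 11)
-43794 + L(y) = -43794 - 36 = -43830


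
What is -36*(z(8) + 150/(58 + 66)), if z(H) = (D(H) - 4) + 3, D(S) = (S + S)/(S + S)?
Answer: -1350/31 ≈ -43.548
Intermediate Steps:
D(S) = 1 (D(S) = (2*S)/((2*S)) = (2*S)*(1/(2*S)) = 1)
z(H) = 0 (z(H) = (1 - 4) + 3 = -3 + 3 = 0)
-36*(z(8) + 150/(58 + 66)) = -36*(0 + 150/(58 + 66)) = -36*(0 + 150/124) = -36*(0 + 150*(1/124)) = -36*(0 + 75/62) = -36*75/62 = -1350/31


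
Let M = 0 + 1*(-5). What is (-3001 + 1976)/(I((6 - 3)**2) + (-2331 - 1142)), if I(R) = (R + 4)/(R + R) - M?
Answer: 18450/62411 ≈ 0.29562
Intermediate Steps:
M = -5 (M = 0 - 5 = -5)
I(R) = 5 + (4 + R)/(2*R) (I(R) = (R + 4)/(R + R) - 1*(-5) = (4 + R)/((2*R)) + 5 = (4 + R)*(1/(2*R)) + 5 = (4 + R)/(2*R) + 5 = 5 + (4 + R)/(2*R))
(-3001 + 1976)/(I((6 - 3)**2) + (-2331 - 1142)) = (-3001 + 1976)/((11/2 + 2/((6 - 3)**2)) + (-2331 - 1142)) = -1025/((11/2 + 2/(3**2)) - 3473) = -1025/((11/2 + 2/9) - 3473) = -1025/(103/18 - 3473) = -1025/(-62411/18) = -1025*(-18/62411) = 18450/62411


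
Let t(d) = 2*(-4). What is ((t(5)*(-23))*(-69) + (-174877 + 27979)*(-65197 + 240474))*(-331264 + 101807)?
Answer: 5908025207240994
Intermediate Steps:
t(d) = -8
((t(5)*(-23))*(-69) + (-174877 + 27979)*(-65197 + 240474))*(-331264 + 101807) = (-8*(-23)*(-69) + (-174877 + 27979)*(-65197 + 240474))*(-331264 + 101807) = (184*(-69) - 146898*175277)*(-229457) = (-12696 - 25747840746)*(-229457) = -25747853442*(-229457) = 5908025207240994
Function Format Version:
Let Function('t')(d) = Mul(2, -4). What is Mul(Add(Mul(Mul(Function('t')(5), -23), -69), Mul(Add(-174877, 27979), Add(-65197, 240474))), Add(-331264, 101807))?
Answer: 5908025207240994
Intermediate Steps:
Function('t')(d) = -8
Mul(Add(Mul(Mul(Function('t')(5), -23), -69), Mul(Add(-174877, 27979), Add(-65197, 240474))), Add(-331264, 101807)) = Mul(Add(Mul(Mul(-8, -23), -69), Mul(Add(-174877, 27979), Add(-65197, 240474))), Add(-331264, 101807)) = Mul(Add(Mul(184, -69), Mul(-146898, 175277)), -229457) = Mul(Add(-12696, -25747840746), -229457) = Mul(-25747853442, -229457) = 5908025207240994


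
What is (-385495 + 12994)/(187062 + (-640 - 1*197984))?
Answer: 124167/3854 ≈ 32.218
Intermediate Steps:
(-385495 + 12994)/(187062 + (-640 - 1*197984)) = -372501/(187062 + (-640 - 197984)) = -372501/(187062 - 198624) = -372501/(-11562) = -372501*(-1/11562) = 124167/3854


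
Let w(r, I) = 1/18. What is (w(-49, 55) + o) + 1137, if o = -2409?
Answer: -22895/18 ≈ -1271.9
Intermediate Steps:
w(r, I) = 1/18
(w(-49, 55) + o) + 1137 = (1/18 - 2409) + 1137 = -43361/18 + 1137 = -22895/18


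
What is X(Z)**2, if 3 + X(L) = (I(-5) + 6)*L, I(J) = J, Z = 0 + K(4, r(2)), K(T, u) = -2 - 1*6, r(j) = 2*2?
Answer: 121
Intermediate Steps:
r(j) = 4
K(T, u) = -8 (K(T, u) = -2 - 6 = -8)
Z = -8 (Z = 0 - 8 = -8)
X(L) = -3 + L (X(L) = -3 + (-5 + 6)*L = -3 + 1*L = -3 + L)
X(Z)**2 = (-3 - 8)**2 = (-11)**2 = 121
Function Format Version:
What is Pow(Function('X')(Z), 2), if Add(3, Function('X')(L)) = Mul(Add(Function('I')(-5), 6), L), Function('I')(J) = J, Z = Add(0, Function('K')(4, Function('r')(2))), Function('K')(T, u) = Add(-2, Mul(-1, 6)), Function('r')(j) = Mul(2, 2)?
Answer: 121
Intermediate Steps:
Function('r')(j) = 4
Function('K')(T, u) = -8 (Function('K')(T, u) = Add(-2, -6) = -8)
Z = -8 (Z = Add(0, -8) = -8)
Function('X')(L) = Add(-3, L) (Function('X')(L) = Add(-3, Mul(Add(-5, 6), L)) = Add(-3, Mul(1, L)) = Add(-3, L))
Pow(Function('X')(Z), 2) = Pow(Add(-3, -8), 2) = Pow(-11, 2) = 121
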